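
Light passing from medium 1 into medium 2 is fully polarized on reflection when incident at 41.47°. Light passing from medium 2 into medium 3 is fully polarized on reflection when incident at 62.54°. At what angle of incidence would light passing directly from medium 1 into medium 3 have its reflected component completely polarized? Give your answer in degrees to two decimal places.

θ_B ≈ 59.54°

n₂/n₁ = tan 41.47° = 0.8838 and n₃/n₂ = tan 62.54° = 1.9243.
So n₃/n₁ = (n₂/n₁)(n₃/n₂) = 0.8838 × 1.9243 = 1.7006.
θ_B(1→3) = arctan(1.7006) = 59.54°.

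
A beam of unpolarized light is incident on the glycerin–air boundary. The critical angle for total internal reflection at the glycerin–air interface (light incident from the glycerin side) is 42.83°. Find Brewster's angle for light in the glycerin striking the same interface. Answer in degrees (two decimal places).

n₂/n₁ = sin θ_c = sin 42.83° = 0.6798.
tan θ_B equals the same ratio, so θ_B = arctan(0.6798) = 34.21°.

θ_B ≈ 34.21°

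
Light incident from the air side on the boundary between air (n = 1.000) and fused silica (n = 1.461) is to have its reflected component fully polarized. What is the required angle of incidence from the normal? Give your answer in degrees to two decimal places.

θ_B ≈ 55.61°

Brewster's condition: tan θ_B = n₂/n₁ = 1.461/1.000 = 1.4610.
θ_B = arctan(1.4610) = 55.61°.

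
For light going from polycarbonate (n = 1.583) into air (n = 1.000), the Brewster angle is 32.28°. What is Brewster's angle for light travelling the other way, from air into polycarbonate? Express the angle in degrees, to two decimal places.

tan θ_B' = n₁/n₂ = 1/tan θ_B, so θ_B' = 90° − θ_B.
θ_B' = 90° − 32.28° = 57.72°.

θ_B' ≈ 57.72°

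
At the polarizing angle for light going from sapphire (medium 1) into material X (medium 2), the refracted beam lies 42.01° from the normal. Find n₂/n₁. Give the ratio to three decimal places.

n₂/n₁ ≈ 1.110

At Brewster incidence θ_B = 90° − θ_t = 90° − 42.01° = 47.99°.
Then n₂/n₁ = tan θ_B = tan 47.99° = 1.110.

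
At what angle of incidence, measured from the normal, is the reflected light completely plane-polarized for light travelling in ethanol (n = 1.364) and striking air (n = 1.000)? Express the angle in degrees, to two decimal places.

tan θ_B = n₂/n₁ = 1.000/1.364 = 0.7331. Taking the arctangent, θ_B = 36.25°.

θ_B ≈ 36.25°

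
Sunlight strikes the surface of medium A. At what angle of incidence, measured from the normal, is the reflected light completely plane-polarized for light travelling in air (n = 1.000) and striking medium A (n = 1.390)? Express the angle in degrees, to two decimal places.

Brewster's condition: tan θ_B = n₂/n₁ = 1.390/1.000 = 1.3900. Taking the arctangent, θ_B = 54.27°.

θ_B ≈ 54.27°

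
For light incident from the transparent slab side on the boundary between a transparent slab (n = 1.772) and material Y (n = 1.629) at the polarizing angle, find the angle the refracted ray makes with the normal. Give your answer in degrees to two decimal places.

θ_B = arctan(n₂/n₁) = arctan(1.629/1.772) = 42.59°.
Since θ_B + θ_t = 90° at Brewster incidence, θ_t = 90° − 42.59° = 47.41°.

θ_t ≈ 47.41°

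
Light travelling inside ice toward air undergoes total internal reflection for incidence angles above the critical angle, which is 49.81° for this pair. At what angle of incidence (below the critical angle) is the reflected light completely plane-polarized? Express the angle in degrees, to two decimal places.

θ_B ≈ 37.38°

At the critical angle sin θ_c = n₂/n₁, giving n₂/n₁ = sin 49.81° = 0.7639.
Then tan θ_B = n₂/n₁ = 0.7639, so θ_B = arctan 0.7639 = 37.38°.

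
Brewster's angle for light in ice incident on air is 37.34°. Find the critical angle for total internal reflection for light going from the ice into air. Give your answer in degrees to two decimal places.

n₂/n₁ = tan 37.34° = 0.7629; the critical angle satisfies sin θ_c = n₂/n₁.
θ_c = arcsin(0.7629) = 49.72°.

θ_c ≈ 49.72°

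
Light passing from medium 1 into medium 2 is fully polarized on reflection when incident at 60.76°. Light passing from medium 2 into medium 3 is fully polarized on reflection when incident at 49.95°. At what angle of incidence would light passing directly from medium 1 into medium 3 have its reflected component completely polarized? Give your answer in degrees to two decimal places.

θ_B ≈ 64.80°

tan θ_B(1→2) = n₂/n₁ = tan 60.76° = 1.7864.
tan θ_B(2→3) = n₃/n₂ = tan 49.95° = 1.1896.
So n₃/n₁ = (n₂/n₁)(n₃/n₂) = 1.7864 × 1.1896 = 2.1251.
θ_B(1→3) = arctan(2.1251) = 64.80°.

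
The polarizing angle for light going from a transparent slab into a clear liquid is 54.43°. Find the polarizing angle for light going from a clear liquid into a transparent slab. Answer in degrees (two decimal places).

θ_B' ≈ 35.57°

Reversing the direction swaps n₁ and n₂, so tan θ_B' = 1/tan θ_B and θ_B' = 90° − θ_B.
Hence θ_B' = 90° − 54.43° = 35.57°.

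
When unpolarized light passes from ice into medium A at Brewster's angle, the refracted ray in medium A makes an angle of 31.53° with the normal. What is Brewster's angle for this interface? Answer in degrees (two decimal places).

θ_B ≈ 58.47°

Since the reflected and refracted rays are at right angles at the polarizing angle, θ_B + θ_t = 90°.
θ_B = 90° − 31.53° = 58.47°.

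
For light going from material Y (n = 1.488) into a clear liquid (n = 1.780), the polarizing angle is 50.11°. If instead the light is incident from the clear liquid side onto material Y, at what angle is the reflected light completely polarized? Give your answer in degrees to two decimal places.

θ_B' ≈ 39.89°

The two Brewster angles are complementary: θ_B' = 90° − θ_B = 90° − 50.11° = 39.89°.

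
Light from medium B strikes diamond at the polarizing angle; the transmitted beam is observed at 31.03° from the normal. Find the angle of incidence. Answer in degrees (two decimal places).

Since the reflected and refracted rays are at right angles at the polarizing angle, θ_B + θ_t = 90°.
So θ_B = 90° − θ_t = 90° − 31.03° = 58.97°.

θ_B ≈ 58.97°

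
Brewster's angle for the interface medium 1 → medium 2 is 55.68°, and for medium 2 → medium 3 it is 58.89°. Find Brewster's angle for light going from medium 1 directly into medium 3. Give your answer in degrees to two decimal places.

tan θ_B(1→2) = n₂/n₁ = tan 55.68° = 1.4648.
tan θ_B(2→3) = n₃/n₂ = tan 58.89° = 1.6571.
So n₃/n₁ = (n₂/n₁)(n₃/n₂) = 1.4648 × 1.6571 = 2.4273.
θ_B(1→3) = arctan(2.4273) = 67.61°.

θ_B ≈ 67.61°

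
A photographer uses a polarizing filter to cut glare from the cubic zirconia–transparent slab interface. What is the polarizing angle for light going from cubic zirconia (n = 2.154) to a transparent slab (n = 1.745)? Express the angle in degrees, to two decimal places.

Brewster's condition: tan θ_B = n₂/n₁ = 1.745/2.154 = 0.8101.
θ_B = arctan(0.8101) = 39.01°.

θ_B ≈ 39.01°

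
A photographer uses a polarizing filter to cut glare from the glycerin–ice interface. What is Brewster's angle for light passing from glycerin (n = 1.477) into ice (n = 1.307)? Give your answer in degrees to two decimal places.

Brewster's condition: tan θ_B = n₂/n₁ = 1.307/1.477 = 0.8849.
So θ_B = arctan 0.8849 = 41.51°.

θ_B ≈ 41.51°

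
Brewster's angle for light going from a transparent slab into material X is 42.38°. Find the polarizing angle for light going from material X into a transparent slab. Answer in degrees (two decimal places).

θ_B' ≈ 47.62°

The two Brewster angles are complementary: θ_B' = 90° − θ_B = 90° − 42.38° = 47.62°.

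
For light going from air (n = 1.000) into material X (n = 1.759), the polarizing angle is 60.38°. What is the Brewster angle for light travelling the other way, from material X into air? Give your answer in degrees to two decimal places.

Reversing the direction swaps n₁ and n₂, so tan θ_B' = 1/tan θ_B and θ_B' = 90° − θ_B.
Hence θ_B' = 90° − 60.38° = 29.62°.

θ_B' ≈ 29.62°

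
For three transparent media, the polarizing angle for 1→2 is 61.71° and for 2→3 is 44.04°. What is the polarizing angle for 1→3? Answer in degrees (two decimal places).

θ_B ≈ 60.90°

Each Brewster angle gives a ratio: n₂/n₁ = tan 61.71° = 1.8580, n₃/n₂ = tan 44.04° = 0.9670.
Multiplying, n₃/n₁ = 1.8580 × 0.9670 = 1.7967, and θ_B(1→3) = arctan 1.7967 = 60.90°.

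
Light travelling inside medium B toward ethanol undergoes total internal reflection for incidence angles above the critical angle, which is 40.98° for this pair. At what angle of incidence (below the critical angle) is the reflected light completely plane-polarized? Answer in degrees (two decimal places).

sin θ_c = n₂/n₁, so n₂/n₁ = sin 40.98° = 0.6558.
Brewster: tan θ_B = n₂/n₁ = 0.6558.
θ_B = arctan(0.6558) = 33.26°.

θ_B ≈ 33.26°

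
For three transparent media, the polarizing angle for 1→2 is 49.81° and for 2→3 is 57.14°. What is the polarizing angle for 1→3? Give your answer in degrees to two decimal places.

n₂/n₁ = tan 49.81° = 1.1838 and n₃/n₂ = tan 57.14° = 1.5481.
Multiplying, n₃/n₁ = 1.1838 × 1.5481 = 1.8326, and θ_B(1→3) = arctan 1.8326 = 61.38°.

θ_B ≈ 61.38°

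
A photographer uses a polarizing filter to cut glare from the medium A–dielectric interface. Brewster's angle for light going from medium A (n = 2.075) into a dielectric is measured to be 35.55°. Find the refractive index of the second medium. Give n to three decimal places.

At Brewster's angle, tan θ_B = n₂/n₁ with n₁ on the incident side (medium A) and n₂ on the transmitted side (a dielectric).
n₂ = n₁ tan θ_B = 2.075 × tan 35.55° = 1.483.

n ≈ 1.483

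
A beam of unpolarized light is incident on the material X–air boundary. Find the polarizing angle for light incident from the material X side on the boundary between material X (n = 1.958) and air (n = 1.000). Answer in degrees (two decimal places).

The reflected p-component vanishes when tan θ_B = n₂/n₁.
Brewster's condition: tan θ_B = n₂/n₁ = 1.000/1.958 = 0.5107.
θ_B = arctan(0.5107) = 27.05°.

θ_B ≈ 27.05°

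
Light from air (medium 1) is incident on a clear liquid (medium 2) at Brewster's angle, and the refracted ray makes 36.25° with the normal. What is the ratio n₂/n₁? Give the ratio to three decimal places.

n₂/n₁ ≈ 1.364

At Brewster incidence θ_B = 90° − θ_t = 90° − 36.25° = 53.75°.
tan θ_B = n₂/n₁, so n₂/n₁ = tan 53.75° = 1.364.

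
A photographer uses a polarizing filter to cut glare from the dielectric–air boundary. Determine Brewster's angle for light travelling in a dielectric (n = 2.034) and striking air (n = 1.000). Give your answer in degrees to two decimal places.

θ_B ≈ 26.18°

The reflected p-component vanishes when tan θ_B = n₂/n₁.
Here n₂/n₁ = 1.000/2.034 = 0.4916, and Brewster's law gives tan θ_B = n₂/n₁.
So θ_B = arctan 0.4916 = 26.18°.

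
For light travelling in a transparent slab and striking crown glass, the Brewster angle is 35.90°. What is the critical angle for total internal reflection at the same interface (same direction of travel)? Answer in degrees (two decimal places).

θ_c ≈ 46.38°

From Brewster, n₂/n₁ = tan θ_B = tan 35.90° = 0.7239.
Then sin θ_c = n₂/n₁ = 0.7239, so θ_c = arcsin 0.7239 = 46.38°.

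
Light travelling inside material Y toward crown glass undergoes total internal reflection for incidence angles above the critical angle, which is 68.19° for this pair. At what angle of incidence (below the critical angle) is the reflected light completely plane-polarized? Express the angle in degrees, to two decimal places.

θ_B ≈ 42.87°

sin θ_c = n₂/n₁, so n₂/n₁ = sin 68.19° = 0.9284.
Brewster: tan θ_B = n₂/n₁ = 0.9284.
θ_B = arctan(0.9284) = 42.87°.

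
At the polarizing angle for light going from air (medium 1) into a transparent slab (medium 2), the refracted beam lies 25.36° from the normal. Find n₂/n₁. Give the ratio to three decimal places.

θ_B + θ_t = 90°, so θ_B = 90° − 25.36° = 64.64°.
Then n₂/n₁ = tan θ_B = tan 64.64° = 2.110.

n₂/n₁ ≈ 2.110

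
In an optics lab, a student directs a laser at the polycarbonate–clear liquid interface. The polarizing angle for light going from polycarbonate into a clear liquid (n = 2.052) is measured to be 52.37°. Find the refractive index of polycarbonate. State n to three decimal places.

Full polarization of the reflected beam means tan θ_B = n₂/n₁, where n₁ is the incident medium (polycarbonate).
n₁ = n₂ / tan θ_B = 2.052 / tan 52.37° = 1.582.

n ≈ 1.582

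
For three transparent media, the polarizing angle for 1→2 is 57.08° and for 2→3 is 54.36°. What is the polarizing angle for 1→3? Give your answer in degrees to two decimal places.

θ_B ≈ 65.10°

tan θ_B(1→2) = n₂/n₁ = tan 57.08° = 1.5446.
tan θ_B(2→3) = n₃/n₂ = tan 54.36° = 1.3947.
Multiplying, n₃/n₁ = 1.5446 × 1.3947 = 2.1543, and θ_B(1→3) = arctan 2.1543 = 65.10°.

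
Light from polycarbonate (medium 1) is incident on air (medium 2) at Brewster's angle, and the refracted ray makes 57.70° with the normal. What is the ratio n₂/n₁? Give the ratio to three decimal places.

n₂/n₁ ≈ 0.632

At Brewster incidence θ_B = 90° − θ_t = 90° − 57.70° = 32.30°.
Then n₂/n₁ = tan θ_B = tan 32.30° = 0.632.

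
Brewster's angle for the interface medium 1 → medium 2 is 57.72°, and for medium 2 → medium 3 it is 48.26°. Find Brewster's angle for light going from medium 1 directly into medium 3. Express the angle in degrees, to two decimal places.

tan θ_B(1→2) = n₂/n₁ = tan 57.72° = 1.5831.
tan θ_B(2→3) = n₃/n₂ = tan 48.26° = 1.1208.
n₃/n₁ = 1.7743. Then tan θ_B(1→3) = n₃/n₁, so θ_B(1→3) = arctan(1.7743) = 60.59°.

θ_B ≈ 60.59°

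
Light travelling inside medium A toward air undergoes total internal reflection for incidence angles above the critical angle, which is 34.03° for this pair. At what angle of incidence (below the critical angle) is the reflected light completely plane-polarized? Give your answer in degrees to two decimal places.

n₂/n₁ = sin θ_c = sin 34.03° = 0.5596.
tan θ_B equals the same ratio, so θ_B = arctan(0.5596) = 29.23°.

θ_B ≈ 29.23°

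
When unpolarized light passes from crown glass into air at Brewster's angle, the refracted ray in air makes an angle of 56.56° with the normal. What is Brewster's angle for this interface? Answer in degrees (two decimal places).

Since the reflected and refracted rays are at right angles at the polarizing angle, θ_B + θ_t = 90°.
So θ_B = 90° − θ_t = 90° − 56.56° = 33.44°.

θ_B ≈ 33.44°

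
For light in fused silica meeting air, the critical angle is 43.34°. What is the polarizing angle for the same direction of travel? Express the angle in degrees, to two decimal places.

n₂/n₁ = sin θ_c = sin 43.34° = 0.6863.
tan θ_B equals the same ratio, so θ_B = arctan(0.6863) = 34.46°.

θ_B ≈ 34.46°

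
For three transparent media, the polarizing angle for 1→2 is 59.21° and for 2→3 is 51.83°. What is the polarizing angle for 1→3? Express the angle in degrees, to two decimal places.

θ_B ≈ 64.90°

tan θ_B(1→2) = n₂/n₁ = tan 59.21° = 1.6782.
tan θ_B(2→3) = n₃/n₂ = tan 51.83° = 1.2721.
Multiplying, n₃/n₁ = 1.6782 × 1.2721 = 2.1349, and θ_B(1→3) = arctan 2.1349 = 64.90°.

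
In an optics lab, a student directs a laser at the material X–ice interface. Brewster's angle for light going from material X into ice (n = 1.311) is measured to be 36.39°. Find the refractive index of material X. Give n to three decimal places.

Full polarization of the reflected beam means tan θ_B = n₂/n₁, where n₁ is the incident medium (material X).
n₁ = n₂ / tan θ_B = 1.311 / tan 36.39° = 1.779.

n ≈ 1.779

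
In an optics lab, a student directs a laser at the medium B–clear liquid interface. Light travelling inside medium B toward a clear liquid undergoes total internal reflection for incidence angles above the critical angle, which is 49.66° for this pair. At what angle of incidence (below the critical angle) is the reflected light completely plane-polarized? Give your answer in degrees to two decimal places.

θ_B ≈ 37.32°

At the critical angle sin θ_c = n₂/n₁, giving n₂/n₁ = sin 49.66° = 0.7622.
Then tan θ_B = n₂/n₁ = 0.7622, so θ_B = arctan 0.7622 = 37.32°.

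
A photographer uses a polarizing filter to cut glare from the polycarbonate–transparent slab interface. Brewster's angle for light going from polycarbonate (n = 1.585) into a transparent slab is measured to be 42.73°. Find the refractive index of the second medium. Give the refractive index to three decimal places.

Brewster's law: tan θ_B = n₂/n₁ (light incident in polycarbonate, refracted into a transparent slab).
n₂ = n₁ tan θ_B = 1.585 × tan 42.73° = 1.464.

n ≈ 1.464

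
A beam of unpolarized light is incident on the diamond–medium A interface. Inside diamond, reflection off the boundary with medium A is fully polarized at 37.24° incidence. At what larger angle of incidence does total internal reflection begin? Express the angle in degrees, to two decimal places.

θ_c ≈ 49.48°

From Brewster, n₂/n₁ = tan θ_B = tan 37.24° = 0.7601.
Then sin θ_c = n₂/n₁ = 0.7601, so θ_c = arcsin 0.7601 = 49.48°.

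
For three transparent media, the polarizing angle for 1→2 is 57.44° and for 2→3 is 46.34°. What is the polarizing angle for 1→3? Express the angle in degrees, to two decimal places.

θ_B ≈ 58.64°

tan θ_B(1→2) = n₂/n₁ = tan 57.44° = 1.5661.
tan θ_B(2→3) = n₃/n₂ = tan 46.34° = 1.0479.
So n₃/n₁ = (n₂/n₁)(n₃/n₂) = 1.5661 × 1.0479 = 1.6411.
θ_B(1→3) = arctan(1.6411) = 58.64°.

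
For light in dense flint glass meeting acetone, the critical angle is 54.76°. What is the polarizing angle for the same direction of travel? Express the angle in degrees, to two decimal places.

sin θ_c = n₂/n₁, so n₂/n₁ = sin 54.76° = 0.8167.
Brewster: tan θ_B = n₂/n₁ = 0.8167.
θ_B = arctan(0.8167) = 39.24°.

θ_B ≈ 39.24°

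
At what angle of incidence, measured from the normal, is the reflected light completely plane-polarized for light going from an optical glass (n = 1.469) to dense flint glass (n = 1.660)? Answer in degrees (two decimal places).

tan θ_B = n₂/n₁ = 1.660/1.469 = 1.1300.
So θ_B = arctan 1.1300 = 48.49°.

θ_B ≈ 48.49°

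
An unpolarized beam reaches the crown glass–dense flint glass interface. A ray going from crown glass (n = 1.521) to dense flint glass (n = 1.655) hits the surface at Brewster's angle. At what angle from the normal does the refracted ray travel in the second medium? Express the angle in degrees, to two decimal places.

θ_t ≈ 42.58°

θ_B = arctan(n₂/n₁) = arctan(1.655/1.521) = 47.42°.
The refracted ray is perpendicular to the reflected ray, so θ_t = 90° − θ_B = 42.58°.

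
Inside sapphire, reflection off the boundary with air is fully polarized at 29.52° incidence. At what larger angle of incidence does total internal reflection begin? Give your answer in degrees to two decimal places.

θ_c ≈ 34.49°

From Brewster, n₂/n₁ = tan θ_B = tan 29.52° = 0.5662.
Then sin θ_c = n₂/n₁ = 0.5662, so θ_c = arcsin 0.5662 = 34.49°.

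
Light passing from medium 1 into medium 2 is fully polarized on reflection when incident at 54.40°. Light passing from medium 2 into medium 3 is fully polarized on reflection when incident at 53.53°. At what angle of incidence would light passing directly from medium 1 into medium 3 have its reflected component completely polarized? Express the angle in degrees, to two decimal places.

Each Brewster angle gives a ratio: n₂/n₁ = tan 54.40° = 1.3968, n₃/n₂ = tan 53.53° = 1.3529.
So n₃/n₁ = (n₂/n₁)(n₃/n₂) = 1.3968 × 1.3529 = 1.8897.
θ_B(1→3) = arctan(1.8897) = 62.11°.

θ_B ≈ 62.11°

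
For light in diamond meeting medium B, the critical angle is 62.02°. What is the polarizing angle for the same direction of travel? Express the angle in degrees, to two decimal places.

sin θ_c = n₂/n₁, so n₂/n₁ = sin 62.02° = 0.8831.
Brewster: tan θ_B = n₂/n₁ = 0.8831.
θ_B = arctan(0.8831) = 41.45°.

θ_B ≈ 41.45°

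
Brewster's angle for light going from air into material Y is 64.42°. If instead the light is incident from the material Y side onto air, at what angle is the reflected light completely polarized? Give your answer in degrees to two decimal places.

The two Brewster angles are complementary: θ_B' = 90° − θ_B = 90° − 64.42° = 25.58°.

θ_B' ≈ 25.58°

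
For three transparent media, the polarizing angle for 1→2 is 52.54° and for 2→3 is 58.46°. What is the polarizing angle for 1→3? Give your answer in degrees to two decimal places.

θ_B ≈ 64.81°

Each Brewster angle gives a ratio: n₂/n₁ = tan 52.54° = 1.3051, n₃/n₂ = tan 58.46° = 1.6293.
So n₃/n₁ = (n₂/n₁)(n₃/n₂) = 1.3051 × 1.6293 = 2.1264.
θ_B(1→3) = arctan(2.1264) = 64.81°.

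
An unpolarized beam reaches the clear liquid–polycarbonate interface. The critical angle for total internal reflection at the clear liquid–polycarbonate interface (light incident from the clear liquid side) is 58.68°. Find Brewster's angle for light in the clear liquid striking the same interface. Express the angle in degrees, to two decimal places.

θ_B ≈ 40.51°

sin θ_c = n₂/n₁, so n₂/n₁ = sin 58.68° = 0.8543.
Brewster: tan θ_B = n₂/n₁ = 0.8543.
θ_B = arctan(0.8543) = 40.51°.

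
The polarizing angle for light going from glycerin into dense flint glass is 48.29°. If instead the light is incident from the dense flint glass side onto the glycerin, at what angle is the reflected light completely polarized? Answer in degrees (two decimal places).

The two Brewster angles are complementary: θ_B' = 90° − θ_B = 90° − 48.29° = 41.71°.

θ_B' ≈ 41.71°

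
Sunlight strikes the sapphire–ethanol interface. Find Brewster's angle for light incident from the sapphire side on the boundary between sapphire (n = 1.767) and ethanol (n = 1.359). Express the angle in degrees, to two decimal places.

θ_B ≈ 37.56°

tan θ_B = n₂/n₁ = 1.359/1.767 = 0.7691.
θ_B = arctan(0.7691) = 37.56°.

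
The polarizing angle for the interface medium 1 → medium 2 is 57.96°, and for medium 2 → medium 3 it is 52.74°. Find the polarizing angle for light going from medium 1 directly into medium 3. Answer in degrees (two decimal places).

θ_B ≈ 64.54°

tan θ_B(1→2) = n₂/n₁ = tan 57.96° = 1.5979.
tan θ_B(2→3) = n₃/n₂ = tan 52.74° = 1.3146.
n₃/n₁ = 2.1005. Then tan θ_B(1→3) = n₃/n₁, so θ_B(1→3) = arctan(2.1005) = 64.54°.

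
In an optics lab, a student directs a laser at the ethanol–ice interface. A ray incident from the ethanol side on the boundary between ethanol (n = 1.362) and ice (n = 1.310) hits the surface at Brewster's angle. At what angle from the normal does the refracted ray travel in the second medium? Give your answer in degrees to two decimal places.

tan θ_B = n₂/n₁ = 1.310/1.362 = 0.9618, so θ_B = 43.89°.
At Brewster's angle the reflected and refracted rays are perpendicular, so θ_t = 90° − θ_B = 90° − 43.89° = 46.11°.

θ_t ≈ 46.11°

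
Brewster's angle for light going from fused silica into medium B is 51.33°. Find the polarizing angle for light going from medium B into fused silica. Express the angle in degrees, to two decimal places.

Reversing the direction swaps n₁ and n₂, so tan θ_B' = 1/tan θ_B and θ_B' = 90° − θ_B.
Hence θ_B' = 90° − 51.33° = 38.67°.

θ_B' ≈ 38.67°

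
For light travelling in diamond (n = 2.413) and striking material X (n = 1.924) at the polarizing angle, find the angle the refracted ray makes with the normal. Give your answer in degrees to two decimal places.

θ_B = arctan(n₂/n₁) = arctan(1.924/2.413) = 38.57°.
At Brewster's angle the reflected and refracted rays are perpendicular, so θ_t = 90° − θ_B = 90° − 38.57° = 51.43°.

θ_t ≈ 51.43°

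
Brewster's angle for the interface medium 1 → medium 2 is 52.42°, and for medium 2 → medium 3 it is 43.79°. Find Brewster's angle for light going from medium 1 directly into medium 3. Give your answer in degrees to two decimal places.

θ_B ≈ 51.24°

n₂/n₁ = tan 52.42° = 1.2995 and n₃/n₂ = tan 43.79° = 0.9586.
n₃/n₁ = 1.2457. Then tan θ_B(1→3) = n₃/n₁, so θ_B(1→3) = arctan(1.2457) = 51.24°.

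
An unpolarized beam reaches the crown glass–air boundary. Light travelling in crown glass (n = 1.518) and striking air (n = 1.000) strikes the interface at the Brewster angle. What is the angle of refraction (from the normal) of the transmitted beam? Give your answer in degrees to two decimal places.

tan θ_B = n₂/n₁ = 1.000/1.518 = 0.6588, so θ_B = 33.38°.
Since θ_B + θ_t = 90° at Brewster incidence, θ_t = 90° − 33.38° = 56.62°.

θ_t ≈ 56.62°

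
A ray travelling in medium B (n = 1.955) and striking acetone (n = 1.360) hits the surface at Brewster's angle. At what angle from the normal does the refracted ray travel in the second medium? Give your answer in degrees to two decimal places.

tan θ_B = n₂/n₁ = 1.360/1.955 = 0.6957, so θ_B = 34.82°.
The refracted ray is perpendicular to the reflected ray, so θ_t = 90° − θ_B = 55.18°.

θ_t ≈ 55.18°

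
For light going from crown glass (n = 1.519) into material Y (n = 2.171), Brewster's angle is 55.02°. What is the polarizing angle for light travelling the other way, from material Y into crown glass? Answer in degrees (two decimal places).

The two Brewster angles are complementary: θ_B' = 90° − θ_B = 90° − 55.02° = 34.98°.

θ_B' ≈ 34.98°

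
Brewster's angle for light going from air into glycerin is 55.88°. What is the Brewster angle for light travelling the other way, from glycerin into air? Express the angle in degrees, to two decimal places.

θ_B' ≈ 34.12°

The two Brewster angles are complementary: θ_B' = 90° − θ_B = 90° − 55.88° = 34.12°.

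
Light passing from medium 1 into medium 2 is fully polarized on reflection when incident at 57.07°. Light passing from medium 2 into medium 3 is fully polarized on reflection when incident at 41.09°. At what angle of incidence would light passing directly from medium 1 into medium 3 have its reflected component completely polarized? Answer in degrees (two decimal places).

tan θ_B(1→2) = n₂/n₁ = tan 57.07° = 1.5440.
tan θ_B(2→3) = n₃/n₂ = tan 41.09° = 0.8720.
So n₃/n₁ = (n₂/n₁)(n₃/n₂) = 1.5440 × 0.8720 = 1.3464.
θ_B(1→3) = arctan(1.3464) = 53.40°.

θ_B ≈ 53.40°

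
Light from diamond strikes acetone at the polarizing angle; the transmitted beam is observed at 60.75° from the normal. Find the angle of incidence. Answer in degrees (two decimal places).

Since the reflected and refracted rays are at right angles at the polarizing angle, θ_B + θ_t = 90°.
θ_B = 90° − 60.75° = 29.25°.

θ_B ≈ 29.25°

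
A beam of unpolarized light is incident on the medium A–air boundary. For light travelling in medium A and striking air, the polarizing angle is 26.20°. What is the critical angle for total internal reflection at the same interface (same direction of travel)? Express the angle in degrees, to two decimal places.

θ_c ≈ 29.48°

tan θ_B = n₂/n₁ = tan 26.20° = 0.4921.
Total internal reflection: sin θ_c = n₂/n₁ = 0.4921.
θ_c = arcsin(0.4921) = 29.48°.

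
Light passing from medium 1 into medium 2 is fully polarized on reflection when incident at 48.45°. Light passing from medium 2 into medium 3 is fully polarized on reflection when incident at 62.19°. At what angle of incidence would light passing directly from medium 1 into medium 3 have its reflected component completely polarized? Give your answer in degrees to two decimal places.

Each Brewster angle gives a ratio: n₂/n₁ = tan 48.45° = 1.1283, n₃/n₂ = tan 62.19° = 1.8959.
So n₃/n₁ = (n₂/n₁)(n₃/n₂) = 1.1283 × 1.8959 = 2.1391.
θ_B(1→3) = arctan(2.1391) = 64.94°.

θ_B ≈ 64.94°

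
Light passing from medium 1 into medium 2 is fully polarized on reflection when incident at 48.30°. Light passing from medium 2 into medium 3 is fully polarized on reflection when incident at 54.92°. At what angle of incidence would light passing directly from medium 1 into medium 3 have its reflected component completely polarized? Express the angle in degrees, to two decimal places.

n₂/n₁ = tan 48.30° = 1.1224 and n₃/n₂ = tan 54.92° = 1.4239.
Multiplying, n₃/n₁ = 1.1224 × 1.4239 = 1.5982, and θ_B(1→3) = arctan 1.5982 = 57.97°.

θ_B ≈ 57.97°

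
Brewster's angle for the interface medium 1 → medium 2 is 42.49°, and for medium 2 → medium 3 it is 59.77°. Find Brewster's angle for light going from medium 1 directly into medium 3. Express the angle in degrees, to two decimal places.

θ_B ≈ 57.54°

n₂/n₁ = tan 42.49° = 0.9160 and n₃/n₂ = tan 59.77° = 1.7161.
Multiplying, n₃/n₁ = 0.9160 × 1.7161 = 1.5720, and θ_B(1→3) = arctan 1.5720 = 57.54°.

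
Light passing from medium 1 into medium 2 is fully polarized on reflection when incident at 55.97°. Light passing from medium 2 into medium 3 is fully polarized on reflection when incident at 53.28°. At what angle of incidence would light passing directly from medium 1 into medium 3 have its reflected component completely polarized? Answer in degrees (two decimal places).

Each Brewster angle gives a ratio: n₂/n₁ = tan 55.97° = 1.4809, n₃/n₂ = tan 53.28° = 1.3406.
So n₃/n₁ = (n₂/n₁)(n₃/n₂) = 1.4809 × 1.3406 = 1.9853.
θ_B(1→3) = arctan(1.9853) = 63.27°.

θ_B ≈ 63.27°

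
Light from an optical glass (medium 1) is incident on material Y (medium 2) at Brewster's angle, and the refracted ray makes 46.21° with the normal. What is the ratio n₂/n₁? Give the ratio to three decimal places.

At Brewster incidence θ_B = 90° − θ_t = 90° − 46.21° = 43.79°.
tan θ_B = n₂/n₁, so n₂/n₁ = tan 43.79° = 0.959.

n₂/n₁ ≈ 0.959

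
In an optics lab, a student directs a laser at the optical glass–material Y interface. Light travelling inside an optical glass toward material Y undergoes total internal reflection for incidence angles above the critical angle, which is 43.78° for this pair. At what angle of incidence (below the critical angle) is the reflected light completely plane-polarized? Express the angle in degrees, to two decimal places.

θ_B ≈ 34.68°

n₂/n₁ = sin θ_c = sin 43.78° = 0.6919.
tan θ_B equals the same ratio, so θ_B = arctan(0.6919) = 34.68°.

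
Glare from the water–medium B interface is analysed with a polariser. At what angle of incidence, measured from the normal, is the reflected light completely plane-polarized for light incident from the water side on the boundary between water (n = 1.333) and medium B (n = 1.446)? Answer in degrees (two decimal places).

θ_B ≈ 47.33°

The reflected p-component vanishes when tan θ_B = n₂/n₁.
Brewster's condition: tan θ_B = n₂/n₁ = 1.446/1.333 = 1.0848.
θ_B = arctan(1.0848) = 47.33°.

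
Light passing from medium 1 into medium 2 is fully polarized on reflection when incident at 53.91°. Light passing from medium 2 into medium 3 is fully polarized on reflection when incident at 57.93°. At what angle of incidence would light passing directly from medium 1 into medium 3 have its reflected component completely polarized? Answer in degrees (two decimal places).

θ_B ≈ 65.45°

tan θ_B(1→2) = n₂/n₁ = tan 53.91° = 1.3718.
tan θ_B(2→3) = n₃/n₂ = tan 57.93° = 1.5960.
So n₃/n₁ = (n₂/n₁)(n₃/n₂) = 1.3718 × 1.5960 = 2.1895.
θ_B(1→3) = arctan(2.1895) = 65.45°.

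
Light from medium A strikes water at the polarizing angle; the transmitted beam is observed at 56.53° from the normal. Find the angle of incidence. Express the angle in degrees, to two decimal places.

At Brewster's angle the reflected and refracted rays are perpendicular, so θ_B + θ_t = 90°.
So θ_B = 90° − θ_t = 90° − 56.53° = 33.47°.

θ_B ≈ 33.47°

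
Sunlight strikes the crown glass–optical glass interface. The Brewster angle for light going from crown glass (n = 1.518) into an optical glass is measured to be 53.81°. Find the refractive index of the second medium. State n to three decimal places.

Full polarization of the reflected beam means tan θ_B = n₂/n₁, where n₁ is the incident medium (crown glass).
n₂ = n₁ tan θ_B = 1.518 × tan 53.81° = 2.075.

n ≈ 2.075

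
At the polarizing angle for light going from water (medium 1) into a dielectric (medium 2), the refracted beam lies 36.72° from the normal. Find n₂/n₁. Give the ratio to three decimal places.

n₂/n₁ ≈ 1.341

At Brewster incidence θ_B = 90° − θ_t = 90° − 36.72° = 53.28°.
tan θ_B = n₂/n₁, so n₂/n₁ = tan 53.28° = 1.341.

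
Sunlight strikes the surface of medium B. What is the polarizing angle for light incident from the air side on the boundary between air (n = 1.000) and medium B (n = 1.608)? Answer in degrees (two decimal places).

Here n₂/n₁ = 1.608/1.000 = 1.6080, and Brewster's law gives tan θ_B = n₂/n₁.
So θ_B = arctan 1.6080 = 58.12°.

θ_B ≈ 58.12°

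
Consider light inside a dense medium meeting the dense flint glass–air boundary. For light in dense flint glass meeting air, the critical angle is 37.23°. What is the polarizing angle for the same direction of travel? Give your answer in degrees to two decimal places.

θ_B ≈ 31.17°

sin θ_c = n₂/n₁, so n₂/n₁ = sin 37.23° = 0.6050.
Brewster: tan θ_B = n₂/n₁ = 0.6050.
θ_B = arctan(0.6050) = 31.17°.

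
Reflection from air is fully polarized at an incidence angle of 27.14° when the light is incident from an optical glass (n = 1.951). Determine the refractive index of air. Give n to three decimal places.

Brewster's law: tan θ_B = n₂/n₁ (light incident in an optical glass, refracted into air).
n₂ = n₁ tan θ_B = 1.951 × tan 27.14° = 1.000.

n ≈ 1.000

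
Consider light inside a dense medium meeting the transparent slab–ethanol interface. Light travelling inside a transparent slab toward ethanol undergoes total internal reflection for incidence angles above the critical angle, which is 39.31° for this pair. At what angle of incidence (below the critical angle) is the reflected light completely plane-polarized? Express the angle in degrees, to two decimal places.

At the critical angle sin θ_c = n₂/n₁, giving n₂/n₁ = sin 39.31° = 0.6335.
Then tan θ_B = n₂/n₁ = 0.6335, so θ_B = arctan 0.6335 = 32.35°.

θ_B ≈ 32.35°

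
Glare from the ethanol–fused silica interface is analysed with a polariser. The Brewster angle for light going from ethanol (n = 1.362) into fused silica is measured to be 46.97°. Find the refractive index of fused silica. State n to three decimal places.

Brewster's law: tan θ_B = n₂/n₁ (light incident in ethanol, refracted into fused silica).
n₂ = n₁ tan θ_B = 1.362 × tan 46.97° = 1.459.

n ≈ 1.459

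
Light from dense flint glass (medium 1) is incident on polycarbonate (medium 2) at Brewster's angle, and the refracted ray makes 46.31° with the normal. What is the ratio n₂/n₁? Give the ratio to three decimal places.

n₂/n₁ ≈ 0.955

At Brewster incidence θ_B = 90° − θ_t = 90° − 46.31° = 43.69°.
Then n₂/n₁ = tan θ_B = tan 43.69° = 0.955.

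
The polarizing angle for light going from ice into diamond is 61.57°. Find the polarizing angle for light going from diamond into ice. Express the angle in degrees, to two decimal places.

θ_B' ≈ 28.43°

Reversing the direction swaps n₁ and n₂, so tan θ_B' = 1/tan θ_B and θ_B' = 90° − θ_B.
Hence θ_B' = 90° − 61.57° = 28.43°.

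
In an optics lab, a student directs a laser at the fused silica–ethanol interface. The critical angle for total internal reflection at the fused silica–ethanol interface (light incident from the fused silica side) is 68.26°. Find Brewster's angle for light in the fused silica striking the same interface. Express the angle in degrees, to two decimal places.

θ_B ≈ 42.89°

At the critical angle sin θ_c = n₂/n₁, giving n₂/n₁ = sin 68.26° = 0.9289.
Then tan θ_B = n₂/n₁ = 0.9289, so θ_B = arctan 0.9289 = 42.89°.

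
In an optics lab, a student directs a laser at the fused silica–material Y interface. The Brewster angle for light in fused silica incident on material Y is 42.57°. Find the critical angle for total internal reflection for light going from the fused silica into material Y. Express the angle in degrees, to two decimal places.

n₂/n₁ = tan 42.57° = 0.9186; the critical angle satisfies sin θ_c = n₂/n₁.
θ_c = arcsin(0.9186) = 66.72°.

θ_c ≈ 66.72°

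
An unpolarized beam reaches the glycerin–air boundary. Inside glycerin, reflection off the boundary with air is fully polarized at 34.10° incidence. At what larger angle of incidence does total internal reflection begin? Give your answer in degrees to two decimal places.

θ_c ≈ 42.61°

tan θ_B = n₂/n₁ = tan 34.10° = 0.6771.
Total internal reflection: sin θ_c = n₂/n₁ = 0.6771.
θ_c = arcsin(0.6771) = 42.61°.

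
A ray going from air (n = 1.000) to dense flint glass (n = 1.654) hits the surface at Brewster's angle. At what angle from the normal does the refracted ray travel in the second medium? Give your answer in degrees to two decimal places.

θ_B = arctan(n₂/n₁) = arctan(1.654/1.000) = 58.84°.
At Brewster's angle the reflected and refracted rays are perpendicular, so θ_t = 90° − θ_B = 90° − 58.84° = 31.16°.

θ_t ≈ 31.16°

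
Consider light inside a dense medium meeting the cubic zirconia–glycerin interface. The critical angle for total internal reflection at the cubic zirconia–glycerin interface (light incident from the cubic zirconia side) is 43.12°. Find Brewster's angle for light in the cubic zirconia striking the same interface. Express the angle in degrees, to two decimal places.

At the critical angle sin θ_c = n₂/n₁, giving n₂/n₁ = sin 43.12° = 0.6835.
Then tan θ_B = n₂/n₁ = 0.6835, so θ_B = arctan 0.6835 = 34.35°.

θ_B ≈ 34.35°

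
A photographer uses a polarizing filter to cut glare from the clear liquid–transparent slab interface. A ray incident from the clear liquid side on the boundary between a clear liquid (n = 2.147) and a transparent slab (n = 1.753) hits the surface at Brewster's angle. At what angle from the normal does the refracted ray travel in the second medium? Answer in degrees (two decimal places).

θ_B = arctan(n₂/n₁) = arctan(1.753/2.147) = 39.23°.
Since θ_B + θ_t = 90° at Brewster incidence, θ_t = 90° − 39.23° = 50.77°.

θ_t ≈ 50.77°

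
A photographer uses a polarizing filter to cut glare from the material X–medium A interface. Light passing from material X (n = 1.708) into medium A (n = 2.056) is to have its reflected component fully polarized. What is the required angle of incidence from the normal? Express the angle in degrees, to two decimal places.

θ_B ≈ 50.28°

Brewster's condition: tan θ_B = n₂/n₁ = 2.056/1.708 = 1.2037.
So θ_B = arctan 1.2037 = 50.28°.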